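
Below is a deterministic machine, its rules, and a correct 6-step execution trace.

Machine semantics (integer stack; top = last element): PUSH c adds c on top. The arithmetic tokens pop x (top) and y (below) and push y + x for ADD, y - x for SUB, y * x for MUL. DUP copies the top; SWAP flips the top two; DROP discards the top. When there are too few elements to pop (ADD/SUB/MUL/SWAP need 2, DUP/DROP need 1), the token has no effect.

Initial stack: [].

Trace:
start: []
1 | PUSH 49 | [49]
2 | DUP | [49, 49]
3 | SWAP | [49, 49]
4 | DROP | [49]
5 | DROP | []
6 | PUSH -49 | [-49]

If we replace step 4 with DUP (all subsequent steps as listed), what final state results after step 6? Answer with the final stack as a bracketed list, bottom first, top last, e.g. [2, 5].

[49, 49, -49]

(re-executing from step 4 with the substitution; state before step 4: [49, 49])
4 | DUP | [49, 49, 49]
5 | DROP | [49, 49]
6 | PUSH -49 | [49, 49, -49]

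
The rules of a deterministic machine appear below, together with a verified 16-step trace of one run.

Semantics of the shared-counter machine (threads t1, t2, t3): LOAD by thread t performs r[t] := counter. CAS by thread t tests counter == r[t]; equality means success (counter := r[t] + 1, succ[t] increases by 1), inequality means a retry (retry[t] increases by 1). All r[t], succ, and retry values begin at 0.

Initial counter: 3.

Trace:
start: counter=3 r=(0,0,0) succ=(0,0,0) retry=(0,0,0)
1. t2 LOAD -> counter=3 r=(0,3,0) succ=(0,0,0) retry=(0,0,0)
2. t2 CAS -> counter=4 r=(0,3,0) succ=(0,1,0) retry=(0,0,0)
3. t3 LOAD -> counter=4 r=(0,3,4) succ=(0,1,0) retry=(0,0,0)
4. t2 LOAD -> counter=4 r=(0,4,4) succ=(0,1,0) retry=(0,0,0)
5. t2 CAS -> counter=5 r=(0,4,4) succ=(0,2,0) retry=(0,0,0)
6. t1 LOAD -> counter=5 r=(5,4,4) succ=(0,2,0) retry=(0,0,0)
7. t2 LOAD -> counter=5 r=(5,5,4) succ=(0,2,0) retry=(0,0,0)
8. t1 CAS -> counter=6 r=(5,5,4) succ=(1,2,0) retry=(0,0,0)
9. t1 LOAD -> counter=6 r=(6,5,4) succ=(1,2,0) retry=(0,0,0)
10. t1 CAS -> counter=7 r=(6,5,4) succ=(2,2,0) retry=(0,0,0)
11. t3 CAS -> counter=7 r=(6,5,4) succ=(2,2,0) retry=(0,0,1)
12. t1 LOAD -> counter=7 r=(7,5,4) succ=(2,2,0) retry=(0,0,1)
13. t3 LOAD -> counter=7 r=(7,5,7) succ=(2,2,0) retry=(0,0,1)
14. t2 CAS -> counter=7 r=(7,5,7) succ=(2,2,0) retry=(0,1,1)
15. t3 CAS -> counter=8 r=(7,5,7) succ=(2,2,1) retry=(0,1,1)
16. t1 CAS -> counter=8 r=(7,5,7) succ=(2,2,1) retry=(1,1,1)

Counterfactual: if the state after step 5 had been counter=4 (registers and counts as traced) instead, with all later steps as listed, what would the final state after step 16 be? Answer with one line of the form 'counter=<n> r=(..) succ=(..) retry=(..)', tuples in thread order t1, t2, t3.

state after step 5 := counter=4 r=(0,4,4) succ=(0,2,0) retry=(0,0,0)
6. t1 LOAD -> counter=4 r=(4,4,4) succ=(0,2,0) retry=(0,0,0)
7. t2 LOAD -> counter=4 r=(4,4,4) succ=(0,2,0) retry=(0,0,0)
8. t1 CAS -> counter=5 r=(4,4,4) succ=(1,2,0) retry=(0,0,0)
9. t1 LOAD -> counter=5 r=(5,4,4) succ=(1,2,0) retry=(0,0,0)
10. t1 CAS -> counter=6 r=(5,4,4) succ=(2,2,0) retry=(0,0,0)
11. t3 CAS -> counter=6 r=(5,4,4) succ=(2,2,0) retry=(0,0,1)
12. t1 LOAD -> counter=6 r=(6,4,4) succ=(2,2,0) retry=(0,0,1)
13. t3 LOAD -> counter=6 r=(6,4,6) succ=(2,2,0) retry=(0,0,1)
14. t2 CAS -> counter=6 r=(6,4,6) succ=(2,2,0) retry=(0,1,1)
15. t3 CAS -> counter=7 r=(6,4,6) succ=(2,2,1) retry=(0,1,1)
16. t1 CAS -> counter=7 r=(6,4,6) succ=(2,2,1) retry=(1,1,1)

counter=7 r=(6,4,6) succ=(2,2,1) retry=(1,1,1)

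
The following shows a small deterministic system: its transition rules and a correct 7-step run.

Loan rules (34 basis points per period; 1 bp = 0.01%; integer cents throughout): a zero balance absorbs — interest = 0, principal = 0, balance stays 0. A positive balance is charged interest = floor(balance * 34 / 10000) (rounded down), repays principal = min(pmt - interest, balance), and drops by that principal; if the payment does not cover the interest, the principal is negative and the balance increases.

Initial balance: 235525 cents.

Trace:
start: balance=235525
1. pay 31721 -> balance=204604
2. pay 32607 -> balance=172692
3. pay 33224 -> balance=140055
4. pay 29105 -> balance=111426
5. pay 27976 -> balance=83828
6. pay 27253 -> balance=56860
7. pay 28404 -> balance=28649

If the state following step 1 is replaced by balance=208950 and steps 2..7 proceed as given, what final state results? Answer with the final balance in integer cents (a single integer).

33083

state after step 1 := balance=208950
2. pay 32607 -> balance=177053
3. pay 33224 -> balance=144430
4. pay 29105 -> balance=115816
5. pay 27976 -> balance=88233
6. pay 27253 -> balance=61279
7. pay 28404 -> balance=33083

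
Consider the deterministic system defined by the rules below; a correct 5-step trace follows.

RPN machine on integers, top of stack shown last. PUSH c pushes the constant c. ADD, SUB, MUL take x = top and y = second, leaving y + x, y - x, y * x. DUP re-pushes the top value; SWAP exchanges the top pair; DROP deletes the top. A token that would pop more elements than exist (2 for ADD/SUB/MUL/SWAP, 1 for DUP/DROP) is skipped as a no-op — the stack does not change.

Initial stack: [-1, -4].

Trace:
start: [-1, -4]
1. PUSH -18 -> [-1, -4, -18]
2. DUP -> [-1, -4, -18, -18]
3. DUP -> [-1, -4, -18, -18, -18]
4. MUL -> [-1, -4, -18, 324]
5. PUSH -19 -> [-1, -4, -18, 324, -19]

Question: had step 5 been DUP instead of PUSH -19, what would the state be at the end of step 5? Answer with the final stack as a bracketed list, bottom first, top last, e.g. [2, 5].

[-1, -4, -18, 324, 324]

(re-executing from step 5 with the substitution; state before step 5: [-1, -4, -18, 324])
5. DUP -> [-1, -4, -18, 324, 324]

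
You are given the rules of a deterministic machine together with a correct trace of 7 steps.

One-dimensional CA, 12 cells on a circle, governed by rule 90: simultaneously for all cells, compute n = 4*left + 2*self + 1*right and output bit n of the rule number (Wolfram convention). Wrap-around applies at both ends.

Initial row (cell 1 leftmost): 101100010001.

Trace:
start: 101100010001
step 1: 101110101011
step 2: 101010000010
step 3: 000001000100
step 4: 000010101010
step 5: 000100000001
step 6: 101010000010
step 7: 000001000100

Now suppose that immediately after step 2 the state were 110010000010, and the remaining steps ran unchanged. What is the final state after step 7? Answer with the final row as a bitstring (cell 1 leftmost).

state after step 2 := 110010000010
step 3: 111101000100
step 4: 100100101011
step 5: 111011000010
step 6: 101011100100
step 7: 000010111011

000010111011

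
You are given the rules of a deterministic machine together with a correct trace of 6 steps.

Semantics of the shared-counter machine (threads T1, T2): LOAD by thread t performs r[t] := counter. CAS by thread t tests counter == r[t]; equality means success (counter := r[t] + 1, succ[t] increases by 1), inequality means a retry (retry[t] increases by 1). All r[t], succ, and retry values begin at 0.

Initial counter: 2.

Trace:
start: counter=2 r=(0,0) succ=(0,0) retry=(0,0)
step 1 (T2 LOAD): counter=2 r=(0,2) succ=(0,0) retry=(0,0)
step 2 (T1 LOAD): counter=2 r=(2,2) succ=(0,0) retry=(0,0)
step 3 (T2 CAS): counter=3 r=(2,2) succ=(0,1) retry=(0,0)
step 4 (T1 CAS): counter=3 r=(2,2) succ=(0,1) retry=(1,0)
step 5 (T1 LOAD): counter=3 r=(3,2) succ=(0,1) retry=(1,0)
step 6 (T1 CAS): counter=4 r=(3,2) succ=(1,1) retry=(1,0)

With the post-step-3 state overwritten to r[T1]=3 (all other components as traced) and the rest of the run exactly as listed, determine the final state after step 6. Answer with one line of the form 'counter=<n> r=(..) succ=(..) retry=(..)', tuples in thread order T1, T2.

state after step 3 := counter=3 r=(3,2) succ=(0,1) retry=(0,0)
step 4 (T1 CAS): counter=4 r=(3,2) succ=(1,1) retry=(0,0)
step 5 (T1 LOAD): counter=4 r=(4,2) succ=(1,1) retry=(0,0)
step 6 (T1 CAS): counter=5 r=(4,2) succ=(2,1) retry=(0,0)

counter=5 r=(4,2) succ=(2,1) retry=(0,0)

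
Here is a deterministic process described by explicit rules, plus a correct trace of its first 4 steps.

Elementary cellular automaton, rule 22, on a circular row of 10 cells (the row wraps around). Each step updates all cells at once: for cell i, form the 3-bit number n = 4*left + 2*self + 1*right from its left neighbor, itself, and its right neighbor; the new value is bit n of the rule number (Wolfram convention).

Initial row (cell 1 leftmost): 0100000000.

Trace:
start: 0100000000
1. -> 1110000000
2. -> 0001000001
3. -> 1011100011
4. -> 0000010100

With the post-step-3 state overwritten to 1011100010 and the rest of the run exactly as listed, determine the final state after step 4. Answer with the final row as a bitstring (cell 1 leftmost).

1000010110

state after step 3 := 1011100010
4. -> 1000010110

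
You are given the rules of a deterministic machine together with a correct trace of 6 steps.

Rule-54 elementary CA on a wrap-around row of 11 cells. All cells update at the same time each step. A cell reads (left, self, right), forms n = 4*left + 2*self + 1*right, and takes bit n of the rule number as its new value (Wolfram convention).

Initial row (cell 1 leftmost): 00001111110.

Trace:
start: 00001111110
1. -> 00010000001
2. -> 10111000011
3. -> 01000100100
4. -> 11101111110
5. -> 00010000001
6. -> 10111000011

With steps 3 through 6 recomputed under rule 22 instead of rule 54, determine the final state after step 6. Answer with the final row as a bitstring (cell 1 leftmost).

10111000011

(re-executing steps 3..6 under rule 22; state before step 3: 10111000011)
3. -> 00000100100
4. -> 00001111110
5. -> 00010000001
6. -> 10111000011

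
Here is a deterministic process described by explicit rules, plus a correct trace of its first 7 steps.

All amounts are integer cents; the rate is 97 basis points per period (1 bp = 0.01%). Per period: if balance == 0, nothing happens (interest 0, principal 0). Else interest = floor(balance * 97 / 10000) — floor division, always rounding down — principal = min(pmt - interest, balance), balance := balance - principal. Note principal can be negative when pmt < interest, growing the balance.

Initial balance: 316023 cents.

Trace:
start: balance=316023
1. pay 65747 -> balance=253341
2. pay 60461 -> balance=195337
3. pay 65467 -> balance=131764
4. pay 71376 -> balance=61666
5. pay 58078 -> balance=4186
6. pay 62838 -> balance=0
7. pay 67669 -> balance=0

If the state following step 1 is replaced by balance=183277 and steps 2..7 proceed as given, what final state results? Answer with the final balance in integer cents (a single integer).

0

state after step 1 := balance=183277
2. pay 60461 -> balance=124593
3. pay 65467 -> balance=60334
4. pay 71376 -> balance=0
5. pay 58078 -> balance=0
6. pay 62838 -> balance=0
7. pay 67669 -> balance=0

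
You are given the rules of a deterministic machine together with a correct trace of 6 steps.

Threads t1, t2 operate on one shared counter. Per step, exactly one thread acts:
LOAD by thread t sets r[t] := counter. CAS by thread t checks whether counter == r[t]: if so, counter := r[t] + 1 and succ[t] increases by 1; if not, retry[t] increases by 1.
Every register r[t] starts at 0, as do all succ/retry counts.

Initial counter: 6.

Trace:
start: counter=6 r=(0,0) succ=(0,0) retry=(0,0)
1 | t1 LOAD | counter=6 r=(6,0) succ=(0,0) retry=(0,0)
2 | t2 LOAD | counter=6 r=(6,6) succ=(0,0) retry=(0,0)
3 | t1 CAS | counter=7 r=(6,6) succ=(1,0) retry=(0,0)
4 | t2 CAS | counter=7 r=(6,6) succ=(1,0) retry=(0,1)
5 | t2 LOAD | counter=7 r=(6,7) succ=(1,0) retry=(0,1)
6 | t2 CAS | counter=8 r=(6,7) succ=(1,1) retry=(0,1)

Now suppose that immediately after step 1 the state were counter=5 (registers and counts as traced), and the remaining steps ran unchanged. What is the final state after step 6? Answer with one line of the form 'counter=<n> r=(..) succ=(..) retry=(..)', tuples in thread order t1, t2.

counter=7 r=(6,6) succ=(0,2) retry=(1,0)

state after step 1 := counter=5 r=(6,0) succ=(0,0) retry=(0,0)
2 | t2 LOAD | counter=5 r=(6,5) succ=(0,0) retry=(0,0)
3 | t1 CAS | counter=5 r=(6,5) succ=(0,0) retry=(1,0)
4 | t2 CAS | counter=6 r=(6,5) succ=(0,1) retry=(1,0)
5 | t2 LOAD | counter=6 r=(6,6) succ=(0,1) retry=(1,0)
6 | t2 CAS | counter=7 r=(6,6) succ=(0,2) retry=(1,0)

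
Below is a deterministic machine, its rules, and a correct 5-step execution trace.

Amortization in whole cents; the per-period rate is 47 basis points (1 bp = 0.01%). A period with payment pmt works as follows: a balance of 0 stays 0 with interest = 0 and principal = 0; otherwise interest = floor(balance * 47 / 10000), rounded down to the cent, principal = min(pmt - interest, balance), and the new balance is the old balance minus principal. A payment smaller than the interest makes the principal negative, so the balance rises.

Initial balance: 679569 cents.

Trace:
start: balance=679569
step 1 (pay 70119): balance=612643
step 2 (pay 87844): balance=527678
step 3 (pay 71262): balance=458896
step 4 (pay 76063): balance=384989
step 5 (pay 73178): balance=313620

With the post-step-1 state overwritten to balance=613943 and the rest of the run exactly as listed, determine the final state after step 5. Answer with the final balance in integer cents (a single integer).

314944

state after step 1 := balance=613943
step 2 (pay 87844): balance=528984
step 3 (pay 71262): balance=460208
step 4 (pay 76063): balance=386307
step 5 (pay 73178): balance=314944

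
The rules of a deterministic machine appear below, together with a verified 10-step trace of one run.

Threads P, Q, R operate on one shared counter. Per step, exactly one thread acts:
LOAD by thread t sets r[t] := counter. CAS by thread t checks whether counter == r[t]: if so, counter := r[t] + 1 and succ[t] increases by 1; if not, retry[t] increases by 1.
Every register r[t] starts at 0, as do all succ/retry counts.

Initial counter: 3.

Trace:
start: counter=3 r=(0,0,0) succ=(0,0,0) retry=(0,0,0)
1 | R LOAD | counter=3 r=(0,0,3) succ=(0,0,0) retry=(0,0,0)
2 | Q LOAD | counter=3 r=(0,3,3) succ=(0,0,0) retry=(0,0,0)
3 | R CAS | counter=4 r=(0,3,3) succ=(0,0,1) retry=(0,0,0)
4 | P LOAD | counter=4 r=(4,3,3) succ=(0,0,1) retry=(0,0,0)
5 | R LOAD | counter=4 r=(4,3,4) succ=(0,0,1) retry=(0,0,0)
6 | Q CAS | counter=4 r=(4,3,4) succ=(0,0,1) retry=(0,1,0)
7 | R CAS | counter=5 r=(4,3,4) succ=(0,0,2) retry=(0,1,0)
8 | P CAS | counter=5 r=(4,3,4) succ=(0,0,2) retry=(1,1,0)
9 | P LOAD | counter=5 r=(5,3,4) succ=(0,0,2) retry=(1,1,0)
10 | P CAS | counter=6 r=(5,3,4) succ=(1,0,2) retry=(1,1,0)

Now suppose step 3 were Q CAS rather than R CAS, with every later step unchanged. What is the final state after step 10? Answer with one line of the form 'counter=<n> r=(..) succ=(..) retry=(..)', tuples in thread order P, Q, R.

counter=6 r=(5,3,4) succ=(1,1,1) retry=(1,1,0)

(re-executing from step 3 with the substitution; state before step 3: counter=3 r=(0,3,3) succ=(0,0,0) retry=(0,0,0))
3 | Q CAS | counter=4 r=(0,3,3) succ=(0,1,0) retry=(0,0,0)
4 | P LOAD | counter=4 r=(4,3,3) succ=(0,1,0) retry=(0,0,0)
5 | R LOAD | counter=4 r=(4,3,4) succ=(0,1,0) retry=(0,0,0)
6 | Q CAS | counter=4 r=(4,3,4) succ=(0,1,0) retry=(0,1,0)
7 | R CAS | counter=5 r=(4,3,4) succ=(0,1,1) retry=(0,1,0)
8 | P CAS | counter=5 r=(4,3,4) succ=(0,1,1) retry=(1,1,0)
9 | P LOAD | counter=5 r=(5,3,4) succ=(0,1,1) retry=(1,1,0)
10 | P CAS | counter=6 r=(5,3,4) succ=(1,1,1) retry=(1,1,0)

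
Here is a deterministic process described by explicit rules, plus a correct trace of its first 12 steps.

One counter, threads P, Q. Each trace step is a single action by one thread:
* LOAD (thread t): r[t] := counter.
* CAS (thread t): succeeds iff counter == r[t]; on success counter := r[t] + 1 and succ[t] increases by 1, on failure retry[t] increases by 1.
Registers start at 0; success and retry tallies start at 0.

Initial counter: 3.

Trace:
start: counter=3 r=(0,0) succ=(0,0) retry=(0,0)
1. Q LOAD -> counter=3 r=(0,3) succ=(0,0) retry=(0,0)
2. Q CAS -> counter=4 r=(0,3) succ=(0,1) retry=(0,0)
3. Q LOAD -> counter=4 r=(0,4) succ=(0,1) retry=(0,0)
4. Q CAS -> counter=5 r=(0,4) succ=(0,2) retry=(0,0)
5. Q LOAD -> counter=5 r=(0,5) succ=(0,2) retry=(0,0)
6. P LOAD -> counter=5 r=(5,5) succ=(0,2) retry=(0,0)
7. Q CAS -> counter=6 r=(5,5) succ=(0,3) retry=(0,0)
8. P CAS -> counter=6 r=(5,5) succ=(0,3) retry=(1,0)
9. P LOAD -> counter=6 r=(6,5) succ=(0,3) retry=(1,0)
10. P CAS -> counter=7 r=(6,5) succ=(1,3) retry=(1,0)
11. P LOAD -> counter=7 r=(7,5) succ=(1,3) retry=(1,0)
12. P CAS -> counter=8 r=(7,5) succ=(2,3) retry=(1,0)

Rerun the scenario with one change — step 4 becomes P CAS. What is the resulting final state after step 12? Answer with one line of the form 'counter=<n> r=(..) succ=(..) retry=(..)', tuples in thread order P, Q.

counter=7 r=(6,4) succ=(2,2) retry=(2,0)

(re-executing from step 4 with the substitution; state before step 4: counter=4 r=(0,4) succ=(0,1) retry=(0,0))
4. P CAS -> counter=4 r=(0,4) succ=(0,1) retry=(1,0)
5. Q LOAD -> counter=4 r=(0,4) succ=(0,1) retry=(1,0)
6. P LOAD -> counter=4 r=(4,4) succ=(0,1) retry=(1,0)
7. Q CAS -> counter=5 r=(4,4) succ=(0,2) retry=(1,0)
8. P CAS -> counter=5 r=(4,4) succ=(0,2) retry=(2,0)
9. P LOAD -> counter=5 r=(5,4) succ=(0,2) retry=(2,0)
10. P CAS -> counter=6 r=(5,4) succ=(1,2) retry=(2,0)
11. P LOAD -> counter=6 r=(6,4) succ=(1,2) retry=(2,0)
12. P CAS -> counter=7 r=(6,4) succ=(2,2) retry=(2,0)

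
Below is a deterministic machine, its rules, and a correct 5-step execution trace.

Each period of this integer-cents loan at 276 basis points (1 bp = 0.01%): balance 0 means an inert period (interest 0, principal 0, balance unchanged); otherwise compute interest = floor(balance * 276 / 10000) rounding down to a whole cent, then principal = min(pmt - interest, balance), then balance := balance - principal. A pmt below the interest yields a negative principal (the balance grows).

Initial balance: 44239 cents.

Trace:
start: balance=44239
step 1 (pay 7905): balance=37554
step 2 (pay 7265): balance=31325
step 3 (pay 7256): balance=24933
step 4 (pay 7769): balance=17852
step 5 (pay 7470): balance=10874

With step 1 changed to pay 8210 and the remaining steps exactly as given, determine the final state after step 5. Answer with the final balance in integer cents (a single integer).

10534

(re-executing from step 1 with the substitution; state before step 1: balance=44239)
step 1 (pay 8210): balance=37249
step 2 (pay 7265): balance=31012
step 3 (pay 7256): balance=24611
step 4 (pay 7769): balance=17521
step 5 (pay 7470): balance=10534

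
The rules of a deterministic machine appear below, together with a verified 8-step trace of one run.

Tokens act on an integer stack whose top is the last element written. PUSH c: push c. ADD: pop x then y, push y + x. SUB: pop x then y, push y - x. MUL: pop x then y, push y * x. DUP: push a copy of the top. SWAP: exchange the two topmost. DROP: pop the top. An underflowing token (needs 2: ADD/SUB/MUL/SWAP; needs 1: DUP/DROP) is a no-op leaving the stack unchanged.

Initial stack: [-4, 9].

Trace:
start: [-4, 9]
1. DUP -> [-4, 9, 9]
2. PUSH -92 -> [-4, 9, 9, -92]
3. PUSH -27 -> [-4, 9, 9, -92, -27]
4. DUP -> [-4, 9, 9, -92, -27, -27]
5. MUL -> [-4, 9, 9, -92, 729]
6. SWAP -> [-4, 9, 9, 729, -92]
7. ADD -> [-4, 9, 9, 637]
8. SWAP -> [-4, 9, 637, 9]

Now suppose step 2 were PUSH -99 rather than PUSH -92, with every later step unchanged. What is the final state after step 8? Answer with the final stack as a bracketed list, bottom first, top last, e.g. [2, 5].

(re-executing from step 2 with the substitution; state before step 2: [-4, 9, 9])
2. PUSH -99 -> [-4, 9, 9, -99]
3. PUSH -27 -> [-4, 9, 9, -99, -27]
4. DUP -> [-4, 9, 9, -99, -27, -27]
5. MUL -> [-4, 9, 9, -99, 729]
6. SWAP -> [-4, 9, 9, 729, -99]
7. ADD -> [-4, 9, 9, 630]
8. SWAP -> [-4, 9, 630, 9]

[-4, 9, 630, 9]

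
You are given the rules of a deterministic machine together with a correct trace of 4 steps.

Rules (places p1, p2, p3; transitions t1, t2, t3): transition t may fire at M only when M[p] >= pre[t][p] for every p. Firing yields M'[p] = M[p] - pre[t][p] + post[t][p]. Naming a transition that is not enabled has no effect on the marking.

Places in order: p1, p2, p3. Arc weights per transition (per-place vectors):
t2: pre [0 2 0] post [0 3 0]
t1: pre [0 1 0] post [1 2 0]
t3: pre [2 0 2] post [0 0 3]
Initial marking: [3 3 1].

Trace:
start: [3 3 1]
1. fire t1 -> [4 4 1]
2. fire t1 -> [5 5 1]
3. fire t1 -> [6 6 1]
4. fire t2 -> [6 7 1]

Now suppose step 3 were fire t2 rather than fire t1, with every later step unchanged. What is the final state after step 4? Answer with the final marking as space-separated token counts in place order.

5 7 1

(re-executing from step 3 with the substitution; state before step 3: [5 5 1])
3. fire t2 -> [5 6 1]
4. fire t2 -> [5 7 1]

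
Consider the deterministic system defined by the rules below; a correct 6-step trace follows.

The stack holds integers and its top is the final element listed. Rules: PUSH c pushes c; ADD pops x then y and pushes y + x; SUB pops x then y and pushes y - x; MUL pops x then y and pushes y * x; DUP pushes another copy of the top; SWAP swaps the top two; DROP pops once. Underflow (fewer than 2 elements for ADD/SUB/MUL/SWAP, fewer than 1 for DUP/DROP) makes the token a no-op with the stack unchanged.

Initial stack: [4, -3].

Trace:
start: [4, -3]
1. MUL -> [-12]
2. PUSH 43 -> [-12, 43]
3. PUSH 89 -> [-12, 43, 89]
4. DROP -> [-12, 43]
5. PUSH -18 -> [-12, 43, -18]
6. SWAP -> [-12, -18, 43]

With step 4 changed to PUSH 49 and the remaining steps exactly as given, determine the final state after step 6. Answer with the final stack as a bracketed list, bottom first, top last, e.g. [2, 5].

(re-executing from step 4 with the substitution; state before step 4: [-12, 43, 89])
4. PUSH 49 -> [-12, 43, 89, 49]
5. PUSH -18 -> [-12, 43, 89, 49, -18]
6. SWAP -> [-12, 43, 89, -18, 49]

[-12, 43, 89, -18, 49]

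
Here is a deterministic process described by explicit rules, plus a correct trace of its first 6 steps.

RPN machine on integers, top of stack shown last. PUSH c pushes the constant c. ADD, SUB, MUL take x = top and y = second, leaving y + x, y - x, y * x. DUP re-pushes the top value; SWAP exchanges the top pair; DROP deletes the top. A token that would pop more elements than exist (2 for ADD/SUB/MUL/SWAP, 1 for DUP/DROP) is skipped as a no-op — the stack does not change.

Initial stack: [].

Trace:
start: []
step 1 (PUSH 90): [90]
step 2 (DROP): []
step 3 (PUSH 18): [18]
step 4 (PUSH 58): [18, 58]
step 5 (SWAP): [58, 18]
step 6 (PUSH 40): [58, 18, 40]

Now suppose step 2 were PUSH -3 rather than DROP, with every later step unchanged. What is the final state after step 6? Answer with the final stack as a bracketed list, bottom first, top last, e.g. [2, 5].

[90, -3, 58, 18, 40]

(re-executing from step 2 with the substitution; state before step 2: [90])
step 2 (PUSH -3): [90, -3]
step 3 (PUSH 18): [90, -3, 18]
step 4 (PUSH 58): [90, -3, 18, 58]
step 5 (SWAP): [90, -3, 58, 18]
step 6 (PUSH 40): [90, -3, 58, 18, 40]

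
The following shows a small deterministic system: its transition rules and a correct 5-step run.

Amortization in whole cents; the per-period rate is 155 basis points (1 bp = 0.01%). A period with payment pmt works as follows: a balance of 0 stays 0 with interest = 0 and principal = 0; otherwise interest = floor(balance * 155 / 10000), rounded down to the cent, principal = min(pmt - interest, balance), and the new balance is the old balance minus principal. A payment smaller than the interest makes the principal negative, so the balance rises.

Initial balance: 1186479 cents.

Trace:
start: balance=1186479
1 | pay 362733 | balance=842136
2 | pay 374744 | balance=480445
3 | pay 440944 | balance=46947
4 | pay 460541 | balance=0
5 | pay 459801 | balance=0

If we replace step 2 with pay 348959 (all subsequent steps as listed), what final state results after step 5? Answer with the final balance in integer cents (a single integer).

0

(re-executing from step 2 with the substitution; state before step 2: balance=842136)
2 | pay 348959 | balance=506230
3 | pay 440944 | balance=73132
4 | pay 460541 | balance=0
5 | pay 459801 | balance=0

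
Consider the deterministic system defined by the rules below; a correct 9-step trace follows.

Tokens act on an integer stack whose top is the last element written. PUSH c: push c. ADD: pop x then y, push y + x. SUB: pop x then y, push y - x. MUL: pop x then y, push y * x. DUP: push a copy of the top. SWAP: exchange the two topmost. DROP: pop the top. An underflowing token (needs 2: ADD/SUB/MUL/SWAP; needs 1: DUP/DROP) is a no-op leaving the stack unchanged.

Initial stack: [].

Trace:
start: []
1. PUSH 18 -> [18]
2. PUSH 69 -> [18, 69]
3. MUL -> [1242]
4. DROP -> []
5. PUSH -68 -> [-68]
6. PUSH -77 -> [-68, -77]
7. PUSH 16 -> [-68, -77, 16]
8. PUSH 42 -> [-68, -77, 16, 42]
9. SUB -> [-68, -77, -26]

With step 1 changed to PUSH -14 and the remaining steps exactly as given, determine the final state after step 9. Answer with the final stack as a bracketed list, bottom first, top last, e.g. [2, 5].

[-68, -77, -26]

(re-executing from step 1 with the substitution; state before step 1: [])
1. PUSH -14 -> [-14]
2. PUSH 69 -> [-14, 69]
3. MUL -> [-966]
4. DROP -> []
5. PUSH -68 -> [-68]
6. PUSH -77 -> [-68, -77]
7. PUSH 16 -> [-68, -77, 16]
8. PUSH 42 -> [-68, -77, 16, 42]
9. SUB -> [-68, -77, -26]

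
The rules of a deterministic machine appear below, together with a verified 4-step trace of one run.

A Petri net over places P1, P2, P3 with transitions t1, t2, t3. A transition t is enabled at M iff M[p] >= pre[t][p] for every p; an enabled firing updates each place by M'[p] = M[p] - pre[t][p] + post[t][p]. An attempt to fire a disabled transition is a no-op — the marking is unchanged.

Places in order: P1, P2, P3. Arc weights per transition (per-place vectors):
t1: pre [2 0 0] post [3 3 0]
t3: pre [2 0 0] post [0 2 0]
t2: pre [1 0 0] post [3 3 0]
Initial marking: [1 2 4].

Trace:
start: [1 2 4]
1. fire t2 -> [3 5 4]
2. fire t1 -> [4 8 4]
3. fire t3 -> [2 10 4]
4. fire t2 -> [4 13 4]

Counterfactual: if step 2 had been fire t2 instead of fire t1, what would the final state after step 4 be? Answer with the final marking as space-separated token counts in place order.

(re-executing from step 2 with the substitution; state before step 2: [3 5 4])
2. fire t2 -> [5 8 4]
3. fire t3 -> [3 10 4]
4. fire t2 -> [5 13 4]

5 13 4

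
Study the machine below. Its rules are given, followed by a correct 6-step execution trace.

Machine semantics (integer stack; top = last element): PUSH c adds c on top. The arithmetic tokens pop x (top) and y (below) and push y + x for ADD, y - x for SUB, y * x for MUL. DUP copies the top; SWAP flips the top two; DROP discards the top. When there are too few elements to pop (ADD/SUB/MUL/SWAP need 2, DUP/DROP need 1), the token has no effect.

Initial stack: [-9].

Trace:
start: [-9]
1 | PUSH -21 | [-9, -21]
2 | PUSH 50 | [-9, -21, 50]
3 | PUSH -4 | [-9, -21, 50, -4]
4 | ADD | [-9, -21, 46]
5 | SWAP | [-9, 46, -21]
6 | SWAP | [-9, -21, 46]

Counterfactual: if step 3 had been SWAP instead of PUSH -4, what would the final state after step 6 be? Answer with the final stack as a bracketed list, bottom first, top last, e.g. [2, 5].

(re-executing from step 3 with the substitution; state before step 3: [-9, -21, 50])
3 | SWAP | [-9, 50, -21]
4 | ADD | [-9, 29]
5 | SWAP | [29, -9]
6 | SWAP | [-9, 29]

[-9, 29]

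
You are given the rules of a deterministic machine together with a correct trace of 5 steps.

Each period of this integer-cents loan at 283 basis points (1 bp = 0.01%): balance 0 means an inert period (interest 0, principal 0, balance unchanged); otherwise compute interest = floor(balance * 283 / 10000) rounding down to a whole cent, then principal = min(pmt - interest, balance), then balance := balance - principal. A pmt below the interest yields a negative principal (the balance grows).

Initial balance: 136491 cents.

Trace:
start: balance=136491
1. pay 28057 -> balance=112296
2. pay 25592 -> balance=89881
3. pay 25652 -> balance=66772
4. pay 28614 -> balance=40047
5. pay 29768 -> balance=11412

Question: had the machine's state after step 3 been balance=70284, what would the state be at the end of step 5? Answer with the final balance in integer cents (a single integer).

state after step 3 := balance=70284
4. pay 28614 -> balance=43659
5. pay 29768 -> balance=15126

15126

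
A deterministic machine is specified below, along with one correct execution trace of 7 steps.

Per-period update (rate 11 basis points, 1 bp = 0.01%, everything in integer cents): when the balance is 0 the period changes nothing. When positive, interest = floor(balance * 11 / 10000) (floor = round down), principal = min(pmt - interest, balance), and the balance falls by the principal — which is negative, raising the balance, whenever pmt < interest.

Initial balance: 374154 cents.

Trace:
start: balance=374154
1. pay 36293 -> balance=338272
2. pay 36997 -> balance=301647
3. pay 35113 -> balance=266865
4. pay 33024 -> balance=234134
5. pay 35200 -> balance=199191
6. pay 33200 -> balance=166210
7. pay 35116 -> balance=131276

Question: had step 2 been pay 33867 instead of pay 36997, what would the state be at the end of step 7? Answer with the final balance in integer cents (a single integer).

(re-executing from step 2 with the substitution; state before step 2: balance=338272)
2. pay 33867 -> balance=304777
3. pay 35113 -> balance=269999
4. pay 33024 -> balance=237271
5. pay 35200 -> balance=202331
6. pay 33200 -> balance=169353
7. pay 35116 -> balance=134423

134423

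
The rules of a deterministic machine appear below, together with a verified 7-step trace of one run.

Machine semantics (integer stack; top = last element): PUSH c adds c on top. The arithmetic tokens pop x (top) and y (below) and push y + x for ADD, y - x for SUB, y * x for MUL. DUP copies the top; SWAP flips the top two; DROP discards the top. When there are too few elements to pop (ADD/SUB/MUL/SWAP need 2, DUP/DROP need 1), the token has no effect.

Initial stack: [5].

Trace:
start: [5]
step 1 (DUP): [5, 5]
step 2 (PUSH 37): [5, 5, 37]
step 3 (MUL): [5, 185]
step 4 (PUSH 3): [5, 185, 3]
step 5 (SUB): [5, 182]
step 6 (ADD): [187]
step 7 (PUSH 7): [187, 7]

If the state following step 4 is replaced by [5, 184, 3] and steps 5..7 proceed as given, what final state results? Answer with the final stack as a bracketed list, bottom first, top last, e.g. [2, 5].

[186, 7]

state after step 4 := [5, 184, 3]
step 5 (SUB): [5, 181]
step 6 (ADD): [186]
step 7 (PUSH 7): [186, 7]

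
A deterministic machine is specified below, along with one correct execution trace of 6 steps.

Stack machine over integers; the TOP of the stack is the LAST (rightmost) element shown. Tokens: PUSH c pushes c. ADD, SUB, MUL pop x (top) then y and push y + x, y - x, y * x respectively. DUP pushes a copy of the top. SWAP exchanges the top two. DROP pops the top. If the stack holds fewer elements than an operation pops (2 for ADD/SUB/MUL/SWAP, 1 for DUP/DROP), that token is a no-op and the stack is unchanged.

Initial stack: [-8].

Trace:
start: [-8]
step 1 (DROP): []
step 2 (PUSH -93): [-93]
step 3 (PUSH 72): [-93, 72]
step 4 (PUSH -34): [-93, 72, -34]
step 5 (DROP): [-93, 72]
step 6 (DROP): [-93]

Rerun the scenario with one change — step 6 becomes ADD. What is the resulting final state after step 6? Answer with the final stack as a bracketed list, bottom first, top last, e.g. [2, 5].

[-21]

(re-executing from step 6 with the substitution; state before step 6: [-93, 72])
step 6 (ADD): [-21]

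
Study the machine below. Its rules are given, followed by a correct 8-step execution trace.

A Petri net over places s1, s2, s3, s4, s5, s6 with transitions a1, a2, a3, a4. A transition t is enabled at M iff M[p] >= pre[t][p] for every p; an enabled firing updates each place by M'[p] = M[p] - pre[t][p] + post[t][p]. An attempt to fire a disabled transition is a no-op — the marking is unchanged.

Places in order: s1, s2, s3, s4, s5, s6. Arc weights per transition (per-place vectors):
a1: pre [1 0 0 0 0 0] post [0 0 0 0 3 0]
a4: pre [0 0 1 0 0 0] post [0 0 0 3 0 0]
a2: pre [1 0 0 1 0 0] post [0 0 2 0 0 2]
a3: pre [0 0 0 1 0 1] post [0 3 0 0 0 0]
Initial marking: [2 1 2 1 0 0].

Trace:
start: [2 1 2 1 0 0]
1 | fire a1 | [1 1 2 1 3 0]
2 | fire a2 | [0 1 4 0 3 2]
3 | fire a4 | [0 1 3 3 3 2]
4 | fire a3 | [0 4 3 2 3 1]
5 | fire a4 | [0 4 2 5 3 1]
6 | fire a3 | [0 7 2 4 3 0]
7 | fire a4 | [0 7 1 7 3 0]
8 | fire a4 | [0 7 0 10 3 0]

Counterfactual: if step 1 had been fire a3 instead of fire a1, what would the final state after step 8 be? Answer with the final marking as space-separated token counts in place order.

1 7 0 10 0 0

(re-executing from step 1 with the substitution; state before step 1: [2 1 2 1 0 0])
1 | fire a3 | [2 1 2 1 0 0]
2 | fire a2 | [1 1 4 0 0 2]
3 | fire a4 | [1 1 3 3 0 2]
4 | fire a3 | [1 4 3 2 0 1]
5 | fire a4 | [1 4 2 5 0 1]
6 | fire a3 | [1 7 2 4 0 0]
7 | fire a4 | [1 7 1 7 0 0]
8 | fire a4 | [1 7 0 10 0 0]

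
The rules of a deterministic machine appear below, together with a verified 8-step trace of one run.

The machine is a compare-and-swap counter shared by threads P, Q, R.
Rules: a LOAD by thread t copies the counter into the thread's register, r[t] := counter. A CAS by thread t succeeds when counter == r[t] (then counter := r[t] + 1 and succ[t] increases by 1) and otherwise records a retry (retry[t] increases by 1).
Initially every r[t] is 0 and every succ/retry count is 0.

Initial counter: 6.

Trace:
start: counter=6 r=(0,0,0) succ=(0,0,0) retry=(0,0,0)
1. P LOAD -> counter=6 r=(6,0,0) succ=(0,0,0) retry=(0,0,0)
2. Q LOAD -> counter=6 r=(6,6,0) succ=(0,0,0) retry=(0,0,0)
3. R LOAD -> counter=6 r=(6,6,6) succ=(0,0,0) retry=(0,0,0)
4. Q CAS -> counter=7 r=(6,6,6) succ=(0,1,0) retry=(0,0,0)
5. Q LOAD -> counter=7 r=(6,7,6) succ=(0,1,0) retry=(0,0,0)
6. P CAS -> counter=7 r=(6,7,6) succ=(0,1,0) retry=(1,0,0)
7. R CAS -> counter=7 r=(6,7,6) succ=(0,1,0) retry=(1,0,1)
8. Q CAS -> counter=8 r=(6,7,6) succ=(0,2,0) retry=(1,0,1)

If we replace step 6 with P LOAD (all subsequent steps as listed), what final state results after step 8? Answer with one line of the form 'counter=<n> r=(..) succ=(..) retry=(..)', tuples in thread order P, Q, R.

(re-executing from step 6 with the substitution; state before step 6: counter=7 r=(6,7,6) succ=(0,1,0) retry=(0,0,0))
6. P LOAD -> counter=7 r=(7,7,6) succ=(0,1,0) retry=(0,0,0)
7. R CAS -> counter=7 r=(7,7,6) succ=(0,1,0) retry=(0,0,1)
8. Q CAS -> counter=8 r=(7,7,6) succ=(0,2,0) retry=(0,0,1)

counter=8 r=(7,7,6) succ=(0,2,0) retry=(0,0,1)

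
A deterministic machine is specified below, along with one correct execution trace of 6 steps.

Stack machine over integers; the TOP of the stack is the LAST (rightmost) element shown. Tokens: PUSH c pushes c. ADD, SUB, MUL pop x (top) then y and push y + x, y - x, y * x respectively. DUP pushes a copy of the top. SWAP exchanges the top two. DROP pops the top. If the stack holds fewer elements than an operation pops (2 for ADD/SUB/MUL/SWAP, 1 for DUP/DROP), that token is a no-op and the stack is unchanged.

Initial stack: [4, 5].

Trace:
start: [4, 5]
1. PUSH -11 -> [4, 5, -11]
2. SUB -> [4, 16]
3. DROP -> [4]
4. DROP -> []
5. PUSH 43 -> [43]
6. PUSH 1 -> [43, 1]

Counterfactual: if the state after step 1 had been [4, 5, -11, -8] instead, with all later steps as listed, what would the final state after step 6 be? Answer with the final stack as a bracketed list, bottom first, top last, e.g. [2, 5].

[4, 43, 1]

state after step 1 := [4, 5, -11, -8]
2. SUB -> [4, 5, -3]
3. DROP -> [4, 5]
4. DROP -> [4]
5. PUSH 43 -> [4, 43]
6. PUSH 1 -> [4, 43, 1]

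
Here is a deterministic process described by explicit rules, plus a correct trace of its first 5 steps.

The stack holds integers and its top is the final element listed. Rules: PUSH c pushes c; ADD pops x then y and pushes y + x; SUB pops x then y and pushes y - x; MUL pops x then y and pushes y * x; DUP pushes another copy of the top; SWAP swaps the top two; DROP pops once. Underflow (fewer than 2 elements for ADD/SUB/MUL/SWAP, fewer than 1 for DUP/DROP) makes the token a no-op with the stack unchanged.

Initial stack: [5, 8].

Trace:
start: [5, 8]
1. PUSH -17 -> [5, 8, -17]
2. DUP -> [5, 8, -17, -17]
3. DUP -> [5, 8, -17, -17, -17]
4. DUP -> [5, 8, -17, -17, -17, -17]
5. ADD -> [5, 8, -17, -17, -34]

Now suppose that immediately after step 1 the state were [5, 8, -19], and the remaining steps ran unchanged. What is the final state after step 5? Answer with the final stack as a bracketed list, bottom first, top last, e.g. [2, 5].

[5, 8, -19, -19, -38]

state after step 1 := [5, 8, -19]
2. DUP -> [5, 8, -19, -19]
3. DUP -> [5, 8, -19, -19, -19]
4. DUP -> [5, 8, -19, -19, -19, -19]
5. ADD -> [5, 8, -19, -19, -38]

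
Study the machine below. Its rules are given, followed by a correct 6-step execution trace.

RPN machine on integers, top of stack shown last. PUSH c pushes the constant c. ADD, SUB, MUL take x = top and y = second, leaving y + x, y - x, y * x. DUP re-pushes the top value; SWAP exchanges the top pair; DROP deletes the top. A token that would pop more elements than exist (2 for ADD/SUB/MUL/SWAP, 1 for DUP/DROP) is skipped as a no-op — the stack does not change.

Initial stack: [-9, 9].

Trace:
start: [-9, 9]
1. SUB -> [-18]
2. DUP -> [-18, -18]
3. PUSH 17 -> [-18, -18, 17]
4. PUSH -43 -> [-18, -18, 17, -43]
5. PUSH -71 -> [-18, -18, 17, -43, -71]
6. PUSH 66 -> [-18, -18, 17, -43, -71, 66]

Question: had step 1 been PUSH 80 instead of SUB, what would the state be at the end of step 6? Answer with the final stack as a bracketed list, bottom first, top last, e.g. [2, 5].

[-9, 9, 80, 80, 17, -43, -71, 66]

(re-executing from step 1 with the substitution; state before step 1: [-9, 9])
1. PUSH 80 -> [-9, 9, 80]
2. DUP -> [-9, 9, 80, 80]
3. PUSH 17 -> [-9, 9, 80, 80, 17]
4. PUSH -43 -> [-9, 9, 80, 80, 17, -43]
5. PUSH -71 -> [-9, 9, 80, 80, 17, -43, -71]
6. PUSH 66 -> [-9, 9, 80, 80, 17, -43, -71, 66]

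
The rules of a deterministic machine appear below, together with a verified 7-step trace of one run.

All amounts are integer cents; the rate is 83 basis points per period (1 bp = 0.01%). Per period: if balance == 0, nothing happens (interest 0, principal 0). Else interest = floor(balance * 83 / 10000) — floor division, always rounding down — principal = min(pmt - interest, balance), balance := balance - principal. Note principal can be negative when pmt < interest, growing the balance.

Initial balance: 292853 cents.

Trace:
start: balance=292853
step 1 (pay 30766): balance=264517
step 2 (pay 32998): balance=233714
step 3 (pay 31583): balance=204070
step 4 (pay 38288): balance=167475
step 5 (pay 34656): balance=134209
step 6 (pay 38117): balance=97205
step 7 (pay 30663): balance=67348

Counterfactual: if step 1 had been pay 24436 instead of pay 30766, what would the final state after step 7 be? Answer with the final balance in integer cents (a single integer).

74001

(re-executing from step 1 with the substitution; state before step 1: balance=292853)
step 1 (pay 24436): balance=270847
step 2 (pay 32998): balance=240097
step 3 (pay 31583): balance=210506
step 4 (pay 38288): balance=173965
step 5 (pay 34656): balance=140752
step 6 (pay 38117): balance=103803
step 7 (pay 30663): balance=74001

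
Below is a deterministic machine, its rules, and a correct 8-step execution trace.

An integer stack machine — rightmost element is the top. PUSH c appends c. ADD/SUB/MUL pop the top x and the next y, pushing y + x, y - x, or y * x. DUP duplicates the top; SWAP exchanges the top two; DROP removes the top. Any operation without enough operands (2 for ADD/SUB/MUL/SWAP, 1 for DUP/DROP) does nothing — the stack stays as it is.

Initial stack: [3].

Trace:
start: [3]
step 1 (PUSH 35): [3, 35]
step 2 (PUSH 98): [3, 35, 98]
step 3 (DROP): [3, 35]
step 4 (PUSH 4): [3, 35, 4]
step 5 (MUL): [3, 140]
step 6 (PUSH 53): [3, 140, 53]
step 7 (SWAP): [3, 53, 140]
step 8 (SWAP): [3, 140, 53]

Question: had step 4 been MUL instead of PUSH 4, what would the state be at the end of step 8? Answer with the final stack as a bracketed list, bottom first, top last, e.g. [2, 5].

(re-executing from step 4 with the substitution; state before step 4: [3, 35])
step 4 (MUL): [105]
step 5 (MUL): [105]
step 6 (PUSH 53): [105, 53]
step 7 (SWAP): [53, 105]
step 8 (SWAP): [105, 53]

[105, 53]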